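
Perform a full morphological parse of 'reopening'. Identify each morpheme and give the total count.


Step 1: Identify prefix: 're' (meaning: again)
Step 2: Identify root: 'open'
Step 3: Identify suffix(es): 'ing'
Decomposition: re- (prefix: again) + open (root) + -ing (suffix: ongoing action)
Total morphemes: 3

3 morphemes (re- (prefix: again) + open (root) + -ing (suffix: ongoing action))


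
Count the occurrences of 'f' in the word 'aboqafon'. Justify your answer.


Letter 'f' in 'aboqafon': found at position(s) 6 = 1 occurrence(s).

1


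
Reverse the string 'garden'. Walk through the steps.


Reverse 'garden' character by character: 'nedrag'.

nedrag


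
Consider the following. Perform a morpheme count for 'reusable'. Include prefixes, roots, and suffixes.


Decomposition: re- (prefix) + use (root) + -able (suffix) = 3 morpheme(s)

3 morphemes


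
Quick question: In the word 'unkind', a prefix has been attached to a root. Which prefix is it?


The word 'unkind' = 'un' (prefix) + 'kind' (root). The prefix is 'un'.

un


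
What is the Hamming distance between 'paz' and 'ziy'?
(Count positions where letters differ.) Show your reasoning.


Alignment:
Position 1: 'p' vs 'z' = DIFFER
Position 2: 'a' vs 'i' = DIFFER
Position 3: 'z' vs 'y' = DIFFER
Total differences: 3

3


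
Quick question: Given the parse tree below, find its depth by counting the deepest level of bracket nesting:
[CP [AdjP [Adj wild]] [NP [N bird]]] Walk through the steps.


Count bracket nesting levels:
'[' at pos 0: depth = 1
'[' at pos 4: depth = 2
'[' at pos 10: depth = 3
'[' at pos 22: depth = 2
'[' at pos 26: depth = 3
Maximum depth reached: 3

3


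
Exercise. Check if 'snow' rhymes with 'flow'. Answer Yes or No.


Rime (stressed vowel + following sounds) of 'snow': -ow = /oʊ/
Rime of 'flow': -ow = /oʊ/
/oʊ/ and /oʊ/ are the same ending sound, so the words rhyme.

Yes


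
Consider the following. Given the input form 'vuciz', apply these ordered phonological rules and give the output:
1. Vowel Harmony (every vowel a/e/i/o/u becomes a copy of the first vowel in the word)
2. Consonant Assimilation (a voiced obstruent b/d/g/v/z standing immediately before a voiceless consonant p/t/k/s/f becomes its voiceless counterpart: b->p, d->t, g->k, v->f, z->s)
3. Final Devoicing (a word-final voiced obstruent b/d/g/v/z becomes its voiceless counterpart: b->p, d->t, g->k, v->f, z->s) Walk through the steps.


Starting form: 'vuciz'
Rule 1: Vowel Harmony: all vowels become 'u' (matching first vowel). 'vuciz' -> 'vucuz'
Rule 2: Consonant Assimilation: no voiced obstruent (b/d/g/v/z) stands immediately before a voiceless consonant (p/t/k/s/f). No change.
Rule 3: Final Devoicing: word-final voiced obstruent 'z' becomes voiceless 's'. 'vucuz' -> 'vucus'
Final form: 'vucus'

vucus


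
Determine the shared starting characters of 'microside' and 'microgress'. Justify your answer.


Compare from the start: 5 characters match: 'micro'. Mismatch at position 6: 's' vs 'g'.

micro


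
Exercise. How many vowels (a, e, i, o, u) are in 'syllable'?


Vowels in 'syllable': a, e = 2 vowels.

2


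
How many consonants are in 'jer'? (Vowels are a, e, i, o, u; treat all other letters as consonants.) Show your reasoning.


Consonants in 'jer': j, r = 2 consonants.

2


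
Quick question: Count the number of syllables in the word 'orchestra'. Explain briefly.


Break 'orchestra' into syllables: or-ches-tra -> or | ches | tra = 3 syllables

3 syllables


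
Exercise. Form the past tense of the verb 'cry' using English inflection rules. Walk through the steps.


Apply rule: Change -y to -ied. 'cry' becomes 'cried'.

cried


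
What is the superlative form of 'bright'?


Apply superlative formation (add -est): 'bright' -> 'brightest'.

brightest


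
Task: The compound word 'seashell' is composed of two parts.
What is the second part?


Split 'seashell' into 'sea' + 'shell'. The second part is 'shell'.

shell


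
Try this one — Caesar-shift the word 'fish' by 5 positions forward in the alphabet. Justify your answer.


Shift each letter by 5: f -> k, i -> n, s -> x, h -> m. Result: 'knxm'.

knxm


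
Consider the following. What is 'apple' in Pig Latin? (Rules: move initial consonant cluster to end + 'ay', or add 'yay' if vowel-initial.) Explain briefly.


'apple' starts with a vowel, so add 'yay': 'appleyay'.

appleyay


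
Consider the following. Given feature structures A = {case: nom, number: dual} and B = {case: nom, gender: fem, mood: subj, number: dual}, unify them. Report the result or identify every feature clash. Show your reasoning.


Compare features:
case: A=nom vs B=nom -> unified: nom
gender: A=_ vs B=fem -> unified: fem
mood: A=_ vs B=subj -> unified: subj
number: A=dual vs B=dual -> unified: dual
No clashes found.

Unified: {case: nom, gender: fem, mood: subj, number: dual}


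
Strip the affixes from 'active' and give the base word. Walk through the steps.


Remove suffix '-ive' from 'active' to get root 'act'.

act


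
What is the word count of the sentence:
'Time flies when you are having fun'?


Split into words: Time | flies | when | you | are | having | fun = 7 words.

7


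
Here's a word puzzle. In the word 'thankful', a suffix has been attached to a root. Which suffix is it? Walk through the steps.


The word 'thankful' = 'thank' (root) + '-ful' (suffix). The suffix is '-ful'.

ful


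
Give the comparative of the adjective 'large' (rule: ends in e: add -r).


Apply comparative formation (ends in e: add -r): 'large' -> 'larger'.

larger


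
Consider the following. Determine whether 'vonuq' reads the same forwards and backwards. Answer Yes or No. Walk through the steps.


Forward: 'vonuq'
Reversed: 'qunov'
They differ.

No


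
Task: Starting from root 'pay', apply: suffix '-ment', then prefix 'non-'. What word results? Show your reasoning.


Step 1: Add suffix '-ment' to 'pay' = 'payment'
Step 2: Add prefix 'non-' to 'payment' = 'nonpayment'

nonpayment


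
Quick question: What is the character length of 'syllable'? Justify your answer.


Spell out 'syllable' and number each letter: s(1), y(2), l(3), l(4), a(5), b(6), l(7), e(8). Total: 8 letters.

8


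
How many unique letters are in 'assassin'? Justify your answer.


Unique letters in 'assassin': {a, i, n, s} = 4 distinct letters.

4


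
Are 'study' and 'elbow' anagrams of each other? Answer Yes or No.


Sorted letters of 'study': 'dstuy'
Sorted letters of 'elbow': 'below'
They do not match.

No


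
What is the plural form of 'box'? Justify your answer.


Apply rule: Add -es (sibilant/fricative ending). 'box' becomes 'boxes'.

boxes


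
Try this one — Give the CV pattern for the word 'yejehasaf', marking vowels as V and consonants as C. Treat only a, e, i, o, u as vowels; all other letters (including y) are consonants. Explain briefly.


Letter mapping: y = C, e = V, j = C, e = V, h = C, a = V, s = C, a = V, f = C.

CVCVCVCVC


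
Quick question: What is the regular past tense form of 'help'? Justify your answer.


Apply rule: Add -ed. 'help' becomes 'helped'.

helped


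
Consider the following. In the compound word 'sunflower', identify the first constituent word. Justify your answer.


Split 'sunflower' into 'sun' + 'flower'. The first part is 'sun'.

sun


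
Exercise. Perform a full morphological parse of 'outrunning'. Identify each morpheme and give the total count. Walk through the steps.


Step 1: Identify prefix: 'out' (meaning: surpass)
Step 2: Identify root: 'run'
Step 3: Identify suffix(es): 'ing'
Decomposition: out- (prefix: surpass) + run (root) + -ing (suffix: ongoing action)
Total morphemes: 3

3 morphemes (out- (prefix: surpass) + run (root) + -ing (suffix: ongoing action))


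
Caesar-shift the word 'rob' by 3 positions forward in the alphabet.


Shift each letter by 3: r -> u, o -> r, b -> e. Result: 'ure'.

ure


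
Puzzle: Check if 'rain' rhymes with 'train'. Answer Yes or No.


Rime (stressed vowel + following sounds) of 'rain': -ain = /eɪn/
Rime of 'train': -ain = /eɪn/
/eɪn/ and /eɪn/ are the same ending sound, so the words rhyme.

Yes


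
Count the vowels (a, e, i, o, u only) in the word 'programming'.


Vowels in 'programming': o, a, i = 3 vowels.

3


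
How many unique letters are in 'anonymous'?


Unique letters in 'anonymous': {a, m, n, o, s, u, y} = 7 distinct letters.

7


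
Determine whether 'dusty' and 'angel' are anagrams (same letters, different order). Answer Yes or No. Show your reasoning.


Sorted letters of 'dusty': 'dstuy'
Sorted letters of 'angel': 'aegln'
They do not match.

No


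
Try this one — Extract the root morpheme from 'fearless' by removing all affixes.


Remove suffix '-less' from 'fearless' to get root 'fear'.

fear


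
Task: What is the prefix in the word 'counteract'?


The word 'counteract' = 'counter' (prefix) + 'act' (root). The prefix is 'counter'.

counter


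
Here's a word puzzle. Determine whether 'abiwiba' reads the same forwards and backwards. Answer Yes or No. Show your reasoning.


Forward: 'abiwiba'
Reversed: 'abiwiba'
They are identical.

Yes


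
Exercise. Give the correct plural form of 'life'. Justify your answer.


Apply rule: Change -fe to -ves. 'life' becomes 'lives'.

lives


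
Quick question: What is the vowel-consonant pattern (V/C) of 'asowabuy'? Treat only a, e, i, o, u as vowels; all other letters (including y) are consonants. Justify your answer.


Letter mapping: a = V, s = C, o = V, w = C, a = V, b = C, u = V, y = C.

VCVCVCVC


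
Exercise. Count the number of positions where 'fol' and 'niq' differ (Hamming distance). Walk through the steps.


Alignment:
Position 1: 'f' vs 'n' = DIFFER
Position 2: 'o' vs 'i' = DIFFER
Position 3: 'l' vs 'q' = DIFFER
Total differences: 3

3


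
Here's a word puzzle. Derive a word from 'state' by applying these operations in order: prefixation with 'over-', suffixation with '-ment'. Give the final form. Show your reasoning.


Step 1: Add prefix 'over-' to 'state' = 'overstate'
Step 2: Add suffix '-ment' to 'overstate' = 'overstatement'

overstatement


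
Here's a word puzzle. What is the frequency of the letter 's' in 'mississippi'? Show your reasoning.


Letter 's' in 'mississippi': found at position(s) 3, 4, 6, 7 = 4 occurrence(s).

4


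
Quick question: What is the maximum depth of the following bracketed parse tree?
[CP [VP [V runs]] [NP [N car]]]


Count bracket nesting levels:
'[' at pos 0: depth = 1
'[' at pos 4: depth = 2
'[' at pos 8: depth = 3
'[' at pos 18: depth = 2
'[' at pos 22: depth = 3
Maximum depth reached: 3

3


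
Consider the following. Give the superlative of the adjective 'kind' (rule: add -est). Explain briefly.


Apply superlative formation (add -est): 'kind' -> 'kindest'.

kindest


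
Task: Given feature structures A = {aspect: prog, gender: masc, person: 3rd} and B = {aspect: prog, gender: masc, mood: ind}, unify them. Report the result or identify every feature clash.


Compare features:
aspect: A=prog vs B=prog -> unified: prog
gender: A=masc vs B=masc -> unified: masc
mood: A=_ vs B=ind -> unified: ind
person: A=3rd vs B=_ -> unified: 3rd
No clashes found.

Unified: {aspect: prog, gender: masc, mood: ind, person: 3rd}


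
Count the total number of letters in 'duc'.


Spell out 'duc' and number each letter: d(1), u(2), c(3). Total: 3 letters.

3


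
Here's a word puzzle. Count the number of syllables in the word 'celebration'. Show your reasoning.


Break 'celebration' into syllables: cel-e-bra-tion -> cel | e | bra | tion = 4 syllables

4 syllables


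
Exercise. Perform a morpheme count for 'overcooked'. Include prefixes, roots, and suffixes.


Decomposition: over- (prefix) + cook (root) + -ed (suffix) = 3 morpheme(s)

3 morphemes


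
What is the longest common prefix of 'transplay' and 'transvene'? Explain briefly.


Compare from the start: 5 characters match: 'trans'. Mismatch at position 6: 'p' vs 'v'.

trans


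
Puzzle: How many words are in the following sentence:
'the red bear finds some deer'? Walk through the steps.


Split into words: the | red | bear | finds | some | deer = 6 words.

6


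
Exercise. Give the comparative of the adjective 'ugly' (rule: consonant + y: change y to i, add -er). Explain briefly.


Apply comparative formation (consonant + y: change y to i, add -er): 'ugly' -> 'uglier'.

uglier


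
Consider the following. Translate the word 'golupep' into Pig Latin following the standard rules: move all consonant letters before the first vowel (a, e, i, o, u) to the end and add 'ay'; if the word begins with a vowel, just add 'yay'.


'golupep': move consonant cluster 'g' to end and add 'ay': 'olupepgay'.

olupepgay


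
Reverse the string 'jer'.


Reverse 'jer' character by character: 'rej'.

rej


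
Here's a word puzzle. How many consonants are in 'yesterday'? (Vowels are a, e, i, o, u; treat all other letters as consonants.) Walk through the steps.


Consonants in 'yesterday': y, s, t, r, d, y = 6 consonants.

6


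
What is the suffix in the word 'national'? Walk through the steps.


The word 'national' = 'nation' (root) + '-al' (suffix). The suffix is '-al'.

al


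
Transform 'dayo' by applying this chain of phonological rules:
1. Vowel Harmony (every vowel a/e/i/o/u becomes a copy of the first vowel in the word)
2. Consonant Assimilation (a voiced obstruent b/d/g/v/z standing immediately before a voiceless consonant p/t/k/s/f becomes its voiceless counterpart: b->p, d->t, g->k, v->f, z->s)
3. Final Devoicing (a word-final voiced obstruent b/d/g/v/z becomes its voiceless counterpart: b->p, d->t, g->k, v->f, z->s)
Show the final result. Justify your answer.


Starting form: 'dayo'
Rule 1: Vowel Harmony: all vowels become 'a' (matching first vowel). 'dayo' -> 'daya'
Rule 2: Consonant Assimilation: no voiced obstruent (b/d/g/v/z) stands immediately before a voiceless consonant (p/t/k/s/f). No change.
Rule 3: Final Devoicing: the word ends in the vowel 'a', not a consonant. No change.
Final form: 'daya'

daya


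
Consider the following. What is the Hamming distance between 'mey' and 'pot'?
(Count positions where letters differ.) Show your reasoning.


Alignment:
Position 1: 'm' vs 'p' = DIFFER
Position 2: 'e' vs 'o' = DIFFER
Position 3: 'y' vs 't' = DIFFER
Total differences: 3

3


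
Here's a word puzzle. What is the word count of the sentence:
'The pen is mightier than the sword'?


Split into words: The | pen | is | mightier | than | the | sword = 7 words.

7


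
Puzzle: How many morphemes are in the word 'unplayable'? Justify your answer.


Decomposition: un- (prefix) + play (root) + -able (suffix) = 3 morpheme(s)

3 morphemes


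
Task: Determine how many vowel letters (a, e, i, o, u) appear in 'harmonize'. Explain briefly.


Vowels in 'harmonize': a, o, i, e = 4 vowels.

4


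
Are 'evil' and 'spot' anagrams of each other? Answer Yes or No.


Sorted letters of 'evil': 'eilv'
Sorted letters of 'spot': 'opst'
They do not match.

No


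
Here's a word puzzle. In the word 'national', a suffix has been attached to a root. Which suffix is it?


The word 'national' = 'nation' (root) + '-al' (suffix). The suffix is '-al'.

al


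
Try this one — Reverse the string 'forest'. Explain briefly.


Reverse 'forest' character by character: 'tserof'.

tserof


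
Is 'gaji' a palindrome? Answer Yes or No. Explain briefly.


Forward: 'gaji'
Reversed: 'ijag'
They differ.

No


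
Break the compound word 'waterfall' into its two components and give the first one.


Split 'waterfall' into 'water' + 'fall'. The first part is 'water'.

water


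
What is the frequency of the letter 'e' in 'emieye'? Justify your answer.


Letter 'e' in 'emieye': found at position(s) 1, 4, 6 = 3 occurrence(s).

3


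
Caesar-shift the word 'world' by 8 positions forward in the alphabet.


Shift each letter by 8: w -> e, o -> w, r -> z, l -> t, d -> l. Result: 'ewztl'.

ewztl


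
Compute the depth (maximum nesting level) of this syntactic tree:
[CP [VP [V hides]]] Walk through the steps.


Count bracket nesting levels:
'[' at pos 0: depth = 1
'[' at pos 4: depth = 2
'[' at pos 8: depth = 3
Maximum depth reached: 3

3


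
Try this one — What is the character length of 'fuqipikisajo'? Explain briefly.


Spell out 'fuqipikisajo' and number each letter: f(1), u(2), q(3), i(4), p(5), i(6), k(7), i(8), s(9), a(10), j(11), o(12). Total: 12 letters.

12


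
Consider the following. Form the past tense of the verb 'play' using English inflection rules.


Apply rule: Add -ed. 'play' becomes 'played'.

played


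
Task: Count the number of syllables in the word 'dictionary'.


Break 'dictionary' into syllables: dic-tion-ar-y -> dic | tion | ar | y = 4 syllables

4 syllables


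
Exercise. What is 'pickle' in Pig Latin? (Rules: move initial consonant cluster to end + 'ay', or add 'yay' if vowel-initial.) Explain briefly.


'pickle': move consonant cluster 'p' to end and add 'ay': 'icklepay'.

icklepay


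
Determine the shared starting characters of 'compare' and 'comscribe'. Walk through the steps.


Compare from the start: 3 characters match: 'com'. Mismatch at position 4: 'p' vs 's'.

com


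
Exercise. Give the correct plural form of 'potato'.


Apply rule: Add -es (consonant + o). 'potato' becomes 'potatoes'.

potatoes


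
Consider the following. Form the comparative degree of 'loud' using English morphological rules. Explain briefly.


Apply comparative formation (add -er): 'loud' -> 'louder'.

louder


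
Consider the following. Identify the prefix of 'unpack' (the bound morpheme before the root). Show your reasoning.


The word 'unpack' = 'un' (prefix) + 'pack' (root). The prefix is 'un'.

un


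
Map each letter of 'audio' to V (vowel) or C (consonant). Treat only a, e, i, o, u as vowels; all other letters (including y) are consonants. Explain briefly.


Letter mapping: a = V, u = V, d = C, i = V, o = V.

VVCVV


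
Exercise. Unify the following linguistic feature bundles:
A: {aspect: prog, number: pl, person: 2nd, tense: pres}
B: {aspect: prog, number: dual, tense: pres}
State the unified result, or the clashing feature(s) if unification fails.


Compare features:
aspect: A=prog vs B=prog -> unified: prog
number: A=pl vs B=dual -> CLASH
person: A=2nd vs B=_ -> unified: 2nd
tense: A=pres vs B=pres -> unified: pres
Clash detected on feature 'number' (pl vs dual); unification fails.

CLASH on 'number' (pl vs dual)


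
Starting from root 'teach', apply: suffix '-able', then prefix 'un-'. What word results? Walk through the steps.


Step 1: Add suffix '-able' to 'teach' = 'teachable'
Step 2: Add prefix 'un-' to 'teachable' = 'unteachable'

unteachable


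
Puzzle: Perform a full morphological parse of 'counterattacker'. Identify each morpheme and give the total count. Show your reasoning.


Step 1: Identify prefix: 'counter' (meaning: against)
Step 2: Identify root: 'attack'
Step 3: Identify suffix(es): 'er'
Decomposition: counter- (prefix: against) + attack (root) + -er (suffix: one who)
Total morphemes: 3

3 morphemes (counter- (prefix: against) + attack (root) + -er (suffix: one who))


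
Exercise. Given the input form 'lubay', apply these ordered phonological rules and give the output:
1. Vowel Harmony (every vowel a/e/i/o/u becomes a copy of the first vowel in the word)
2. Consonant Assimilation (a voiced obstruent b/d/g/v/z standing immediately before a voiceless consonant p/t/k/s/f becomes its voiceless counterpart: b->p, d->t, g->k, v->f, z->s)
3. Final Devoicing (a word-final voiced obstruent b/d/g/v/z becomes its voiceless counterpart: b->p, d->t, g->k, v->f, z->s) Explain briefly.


Starting form: 'lubay'
Rule 1: Vowel Harmony: all vowels become 'u' (matching first vowel). 'lubay' -> 'lubuy'
Rule 2: Consonant Assimilation: no voiced obstruent (b/d/g/v/z) stands immediately before a voiceless consonant (p/t/k/s/f). No change.
Rule 3: Final Devoicing: final consonant 'y' is not one of the voiced obstruents b/d/g/v/z. No change.
Final form: 'lubuy'

lubuy


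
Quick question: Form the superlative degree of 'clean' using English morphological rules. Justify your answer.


Apply superlative formation (add -est): 'clean' -> 'cleanest'.

cleanest


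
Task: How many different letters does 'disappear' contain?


Unique letters in 'disappear': {a, d, e, i, p, r, s} = 7 distinct letters.

7


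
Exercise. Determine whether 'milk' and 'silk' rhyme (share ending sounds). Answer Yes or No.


Rime (stressed vowel + following sounds) of 'milk': -ilk = /ɪlk/
Rime of 'silk': -ilk = /ɪlk/
/ɪlk/ and /ɪlk/ are the same ending sound, so the words rhyme.

Yes


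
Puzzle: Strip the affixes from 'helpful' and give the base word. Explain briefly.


Remove suffix '-ful' from 'helpful' to get root 'help'.

help


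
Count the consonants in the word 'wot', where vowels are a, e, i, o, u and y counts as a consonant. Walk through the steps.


Consonants in 'wot': w, t = 2 consonants.

2


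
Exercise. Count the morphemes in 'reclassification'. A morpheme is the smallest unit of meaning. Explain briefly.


Decomposition: re- (prefix) + class (root) + -ify (suffix) + -ation (suffix) = 4 morpheme(s)

4 morphemes


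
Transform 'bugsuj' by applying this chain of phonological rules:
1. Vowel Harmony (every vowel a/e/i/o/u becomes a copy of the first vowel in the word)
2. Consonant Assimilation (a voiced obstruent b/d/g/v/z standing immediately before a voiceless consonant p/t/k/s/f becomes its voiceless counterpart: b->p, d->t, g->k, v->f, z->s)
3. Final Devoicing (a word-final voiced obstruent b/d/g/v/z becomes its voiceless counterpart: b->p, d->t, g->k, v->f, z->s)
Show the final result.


Starting form: 'bugsuj'
Rule 1: Vowel Harmony: all vowels already match. No change.
Rule 2: Consonant Assimilation: voiced obstruent before voiceless consonant becomes voiceless ('gs' -> 'ks'). 'bugsuj' -> 'buksuj'
Rule 3: Final Devoicing: final consonant 'j' is not one of the voiced obstruents b/d/g/v/z. No change.
Final form: 'buksuj'

buksuj


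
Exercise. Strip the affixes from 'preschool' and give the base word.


Remove prefix 'pre' from 'preschool' to get root 'school'.

school


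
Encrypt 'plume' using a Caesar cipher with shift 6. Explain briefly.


Shift each letter by 6: p -> v, l -> r, u -> a, m -> s, e -> k. Result: 'vrask'.

vrask


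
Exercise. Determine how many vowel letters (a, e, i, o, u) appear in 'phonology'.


Vowels in 'phonology': o, o, o = 3 vowels.

3


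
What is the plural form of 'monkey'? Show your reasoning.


Apply rule: Add -s. 'monkey' becomes 'monkeys'.

monkeys


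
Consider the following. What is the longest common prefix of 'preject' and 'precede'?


Compare from the start: 3 characters match: 'pre'. Mismatch at position 4: 'j' vs 'c'.

pre


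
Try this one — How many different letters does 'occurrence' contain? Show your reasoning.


Unique letters in 'occurrence': {c, e, n, o, r, u} = 6 distinct letters.

6


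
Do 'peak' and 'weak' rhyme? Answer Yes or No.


Rime (stressed vowel + following sounds) of 'peak': -eak = /iːk/
Rime of 'weak': -eak = /iːk/
/iːk/ and /iːk/ are the same ending sound, so the words rhyme.

Yes


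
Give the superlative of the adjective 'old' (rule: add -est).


Apply superlative formation (add -est): 'old' -> 'oldest'.

oldest


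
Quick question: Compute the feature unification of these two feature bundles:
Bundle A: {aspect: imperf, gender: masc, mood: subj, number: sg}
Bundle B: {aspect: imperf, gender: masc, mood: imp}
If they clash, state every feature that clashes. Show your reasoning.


Compare features:
aspect: A=imperf vs B=imperf -> unified: imperf
gender: A=masc vs B=masc -> unified: masc
mood: A=subj vs B=imp -> CLASH
number: A=sg vs B=_ -> unified: sg
Clash detected on feature 'mood' (subj vs imp); unification fails.

CLASH on 'mood' (subj vs imp)


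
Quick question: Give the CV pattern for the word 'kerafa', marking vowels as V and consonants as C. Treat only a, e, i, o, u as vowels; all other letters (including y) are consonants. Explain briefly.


Letter mapping: k = C, e = V, r = C, a = V, f = C, a = V.

CVCVCV


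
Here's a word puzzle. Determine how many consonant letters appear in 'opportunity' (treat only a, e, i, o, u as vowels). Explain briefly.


Consonants in 'opportunity': p, p, r, t, n, t, y = 7 consonants.

7


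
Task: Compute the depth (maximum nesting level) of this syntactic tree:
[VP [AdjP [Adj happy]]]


Count bracket nesting levels:
'[' at pos 0: depth = 1
'[' at pos 4: depth = 2
'[' at pos 10: depth = 3
Maximum depth reached: 3

3


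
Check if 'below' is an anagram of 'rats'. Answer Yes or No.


Sorted letters of 'below': 'below'
Sorted letters of 'rats': 'arst'
They do not match.

No


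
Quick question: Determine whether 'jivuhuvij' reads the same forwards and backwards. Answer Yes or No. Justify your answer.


Forward: 'jivuhuvij'
Reversed: 'jivuhuvij'
They are identical.

Yes


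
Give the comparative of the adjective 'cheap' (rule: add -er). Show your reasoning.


Apply comparative formation (add -er): 'cheap' -> 'cheaper'.

cheaper


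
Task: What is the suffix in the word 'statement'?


The word 'statement' = 'state' (root) + '-ment' (suffix). The suffix is '-ment'.

ment


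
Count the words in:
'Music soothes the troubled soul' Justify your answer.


Split into words: Music | soothes | the | troubled | soul = 5 words.

5


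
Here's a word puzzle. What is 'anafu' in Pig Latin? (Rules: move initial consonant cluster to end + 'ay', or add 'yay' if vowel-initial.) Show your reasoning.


'anafu' starts with a vowel, so add 'yay': 'anafuyay'.

anafuyay


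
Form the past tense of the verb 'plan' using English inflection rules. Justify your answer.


Apply rule: Double final consonant and add -ed. 'plan' becomes 'planned'.

planned


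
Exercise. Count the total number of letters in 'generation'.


Spell out 'generation' and number each letter: g(1), e(2), n(3), e(4), r(5), a(6), t(7), i(8), o(9), n(10). Total: 10 letters.

10


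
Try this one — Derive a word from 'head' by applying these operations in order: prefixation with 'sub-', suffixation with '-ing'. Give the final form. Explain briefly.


Step 1: Add prefix 'sub-' to 'head' = 'subhead'
Step 2: Add suffix '-ing' to 'subhead' = 'subheading'

subheading


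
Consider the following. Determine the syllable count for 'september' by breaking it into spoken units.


Break 'september' into syllables: sep-tem-ber -> sep | tem | ber = 3 syllables

3 syllables


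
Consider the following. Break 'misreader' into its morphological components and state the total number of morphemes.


Step 1: Identify prefix: 'mis' (meaning: wrongly)
Step 2: Identify root: 'read'
Step 3: Identify suffix(es): 'er'
Decomposition: mis- (prefix: wrongly) + read (root) + -er (suffix: one who)
Total morphemes: 3

3 morphemes (mis- (prefix: wrongly) + read (root) + -er (suffix: one who))


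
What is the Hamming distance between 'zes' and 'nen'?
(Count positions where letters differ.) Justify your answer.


Alignment:
Position 1: 'z' vs 'n' = DIFFER
Position 2: 'e' vs 'e' = match
Position 3: 's' vs 'n' = DIFFER
Total differences: 2

2


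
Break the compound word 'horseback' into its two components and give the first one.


Split 'horseback' into 'horse' + 'back'. The first part is 'horse'.

horse


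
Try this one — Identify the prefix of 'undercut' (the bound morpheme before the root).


The word 'undercut' = 'under' (prefix) + 'cut' (root). The prefix is 'under'.

under


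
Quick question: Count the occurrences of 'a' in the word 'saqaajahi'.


Letter 'a' in 'saqaajahi': found at position(s) 2, 4, 5, 7 = 4 occurrence(s).

4


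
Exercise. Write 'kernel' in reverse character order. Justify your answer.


Reverse 'kernel' character by character: 'lenrek'.

lenrek


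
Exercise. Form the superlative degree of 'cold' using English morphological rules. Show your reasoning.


Apply superlative formation (add -est): 'cold' -> 'coldest'.

coldest


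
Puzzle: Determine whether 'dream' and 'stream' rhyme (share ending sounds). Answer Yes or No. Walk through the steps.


Rime (stressed vowel + following sounds) of 'dream': -eam = /iːm/
Rime of 'stream': -eam = /iːm/
/iːm/ and /iːm/ are the same ending sound, so the words rhyme.

Yes


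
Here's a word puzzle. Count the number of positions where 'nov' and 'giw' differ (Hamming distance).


Alignment:
Position 1: 'n' vs 'g' = DIFFER
Position 2: 'o' vs 'i' = DIFFER
Position 3: 'v' vs 'w' = DIFFER
Total differences: 3

3


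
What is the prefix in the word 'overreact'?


The word 'overreact' = 'over' (prefix) + 'react' (root). The prefix is 'over'.

over


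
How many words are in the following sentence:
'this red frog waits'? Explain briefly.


Split into words: this | red | frog | waits = 4 words.

4


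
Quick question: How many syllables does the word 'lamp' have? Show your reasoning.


Break 'lamp' into syllables: lamp -> lamp = 1 syllable

1 syllable


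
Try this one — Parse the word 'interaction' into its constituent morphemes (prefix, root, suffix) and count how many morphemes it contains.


Step 1: Identify prefix: 'inter' (meaning: between)
Step 2: Identify root: 'act'
Step 3: Identify suffix(es): 'ion'
Decomposition: inter- (prefix: between) + act (root) + -ion (suffix: act of)
Total morphemes: 3

3 morphemes (inter- (prefix: between) + act (root) + -ion (suffix: act of))


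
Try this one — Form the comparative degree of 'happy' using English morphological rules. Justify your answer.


Apply comparative formation (consonant + y: change y to i, add -er): 'happy' -> 'happier'.

happier


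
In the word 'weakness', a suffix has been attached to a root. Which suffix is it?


The word 'weakness' = 'weak' (root) + '-ness' (suffix). The suffix is '-ness'.

ness


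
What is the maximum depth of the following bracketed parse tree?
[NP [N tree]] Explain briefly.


Count bracket nesting levels:
'[' at pos 0: depth = 1
'[' at pos 4: depth = 2
Maximum depth reached: 2

2


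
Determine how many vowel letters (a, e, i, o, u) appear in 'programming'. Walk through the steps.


Vowels in 'programming': o, a, i = 3 vowels.

3


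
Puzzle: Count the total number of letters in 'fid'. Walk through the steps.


Spell out 'fid' and number each letter: f(1), i(2), d(3). Total: 3 letters.

3


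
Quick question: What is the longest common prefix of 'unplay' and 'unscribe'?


Compare from the start: 2 characters match: 'un'. Mismatch at position 3: 'p' vs 's'.

un


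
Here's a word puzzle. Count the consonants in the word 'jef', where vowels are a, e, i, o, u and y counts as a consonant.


Consonants in 'jef': j, f = 2 consonants.

2


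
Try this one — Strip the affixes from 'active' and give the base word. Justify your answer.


Remove suffix '-ive' from 'active' to get root 'act'.

act


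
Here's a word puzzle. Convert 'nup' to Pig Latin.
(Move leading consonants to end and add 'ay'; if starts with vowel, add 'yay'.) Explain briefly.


'nup': move consonant cluster 'n' to end and add 'ay': 'upnay'.

upnay


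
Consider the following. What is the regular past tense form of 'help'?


Apply rule: Add -ed. 'help' becomes 'helped'.

helped


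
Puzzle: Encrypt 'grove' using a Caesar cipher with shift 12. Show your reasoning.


Shift each letter by 12: g -> s, r -> d, o -> a, v -> h, e -> q. Result: 'sdahq'.

sdahq


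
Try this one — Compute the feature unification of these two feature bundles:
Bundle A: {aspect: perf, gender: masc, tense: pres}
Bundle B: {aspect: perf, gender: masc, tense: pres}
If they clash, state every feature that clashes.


Compare features:
aspect: A=perf vs B=perf -> unified: perf
gender: A=masc vs B=masc -> unified: masc
tense: A=pres vs B=pres -> unified: pres
No clashes found.

Unified: {aspect: perf, gender: masc, tense: pres}


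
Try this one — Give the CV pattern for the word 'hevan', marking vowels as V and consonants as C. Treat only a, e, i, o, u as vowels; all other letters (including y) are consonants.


Letter mapping: h = C, e = V, v = C, a = V, n = C.

CVCVC


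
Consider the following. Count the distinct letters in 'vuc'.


Unique letters in 'vuc': {c, u, v} = 3 distinct letters.

3


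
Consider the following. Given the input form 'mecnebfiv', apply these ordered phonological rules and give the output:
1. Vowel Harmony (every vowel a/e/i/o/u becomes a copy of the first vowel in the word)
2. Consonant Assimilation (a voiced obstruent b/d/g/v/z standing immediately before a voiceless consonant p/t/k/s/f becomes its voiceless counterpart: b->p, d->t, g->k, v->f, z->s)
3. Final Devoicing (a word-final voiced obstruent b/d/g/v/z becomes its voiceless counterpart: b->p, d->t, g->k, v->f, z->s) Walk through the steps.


Starting form: 'mecnebfiv'
Rule 1: Vowel Harmony: all vowels become 'e' (matching first vowel). 'mecnebfiv' -> 'mecnebfev'
Rule 2: Consonant Assimilation: voiced obstruent before voiceless consonant becomes voiceless ('bf' -> 'pf'). 'mecnebfev' -> 'mecnepfev'
Rule 3: Final Devoicing: word-final voiced obstruent 'v' becomes voiceless 'f'. 'mecnepfev' -> 'mecnepfef'
Final form: 'mecnepfef'

mecnepfef


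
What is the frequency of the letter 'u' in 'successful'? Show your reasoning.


Letter 'u' in 'successful': found at position(s) 2, 9 = 2 occurrence(s).

2


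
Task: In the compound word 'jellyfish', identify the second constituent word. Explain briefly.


Split 'jellyfish' into 'jelly' + 'fish'. The second part is 'fish'.

fish


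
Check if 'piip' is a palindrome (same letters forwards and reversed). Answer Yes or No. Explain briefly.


Forward: 'piip'
Reversed: 'piip'
They are identical.

Yes


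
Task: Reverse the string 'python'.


Reverse 'python' character by character: 'nohtyp'.

nohtyp


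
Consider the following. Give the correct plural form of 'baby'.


Apply rule: Change -y to -ies (consonant + y). 'baby' becomes 'babies'.

babies


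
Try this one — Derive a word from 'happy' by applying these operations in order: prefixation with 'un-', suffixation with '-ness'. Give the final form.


Step 1: Add prefix 'un-' to 'happy' = 'unhappy'
Step 2: Add suffix '-ness' to 'unhappy' = 'unhappiness'

unhappiness


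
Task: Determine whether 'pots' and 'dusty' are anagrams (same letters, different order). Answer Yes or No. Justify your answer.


Sorted letters of 'pots': 'opst'
Sorted letters of 'dusty': 'dstuy'
They do not match.

No


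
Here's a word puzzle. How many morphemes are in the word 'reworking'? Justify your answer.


Decomposition: re- (prefix) + work (root) + -ing (suffix) = 3 morpheme(s)

3 morphemes


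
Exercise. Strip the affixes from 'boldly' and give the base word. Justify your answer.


Remove suffix '-ly' from 'boldly' to get root 'bold'.

bold


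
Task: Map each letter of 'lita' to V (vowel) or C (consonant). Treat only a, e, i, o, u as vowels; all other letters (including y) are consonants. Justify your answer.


Letter mapping: l = C, i = V, t = C, a = V.

CVCV


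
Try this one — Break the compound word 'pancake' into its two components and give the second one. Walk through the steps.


Split 'pancake' into 'pan' + 'cake'. The second part is 'cake'.

cake


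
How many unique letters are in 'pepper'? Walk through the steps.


Unique letters in 'pepper': {e, p, r} = 3 distinct letters.

3


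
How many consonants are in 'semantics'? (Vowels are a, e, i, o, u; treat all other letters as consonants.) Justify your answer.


Consonants in 'semantics': s, m, n, t, c, s = 6 consonants.

6


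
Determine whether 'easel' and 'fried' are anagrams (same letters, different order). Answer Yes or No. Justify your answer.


Sorted letters of 'easel': 'aeels'
Sorted letters of 'fried': 'defir'
They do not match.

No


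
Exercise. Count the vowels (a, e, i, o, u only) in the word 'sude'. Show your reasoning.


Vowels in 'sude': u, e = 2 vowels.

2


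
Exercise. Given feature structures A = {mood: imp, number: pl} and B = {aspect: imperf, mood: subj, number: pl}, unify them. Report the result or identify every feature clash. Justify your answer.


Compare features:
aspect: A=_ vs B=imperf -> unified: imperf
mood: A=imp vs B=subj -> CLASH
number: A=pl vs B=pl -> unified: pl
Clash detected on feature 'mood' (imp vs subj); unification fails.

CLASH on 'mood' (imp vs subj)


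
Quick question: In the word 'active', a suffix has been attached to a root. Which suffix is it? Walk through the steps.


The word 'active' = 'act' (root) + '-ive' (suffix). The suffix is '-ive'.

ive


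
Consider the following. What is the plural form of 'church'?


Apply rule: Add -es (sibilant/fricative ending). 'church' becomes 'churches'.

churches


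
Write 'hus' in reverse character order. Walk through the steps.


Reverse 'hus' character by character: 'suh'.

suh


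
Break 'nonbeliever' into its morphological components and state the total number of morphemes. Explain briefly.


Step 1: Identify prefix: 'non' (meaning: not)
Step 2: Identify root: 'believe'
Step 3: Identify suffix(es): 'er'
Decomposition: non- (prefix: not) + believe (root) + -er (suffix: one who)
Total morphemes: 3

3 morphemes (non- (prefix: not) + believe (root) + -er (suffix: one who))


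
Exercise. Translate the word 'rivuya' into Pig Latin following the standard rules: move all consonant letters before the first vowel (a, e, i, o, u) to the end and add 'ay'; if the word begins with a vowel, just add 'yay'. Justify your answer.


'rivuya': move consonant cluster 'r' to end and add 'ay': 'ivuyaray'.

ivuyaray


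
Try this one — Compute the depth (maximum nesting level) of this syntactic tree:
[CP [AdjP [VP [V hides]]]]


Count bracket nesting levels:
'[' at pos 0: depth = 1
'[' at pos 4: depth = 2
'[' at pos 10: depth = 3
'[' at pos 14: depth = 4
Maximum depth reached: 4

4


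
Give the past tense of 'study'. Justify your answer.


Apply rule: Change -y to -ied. 'study' becomes 'studied'.

studied


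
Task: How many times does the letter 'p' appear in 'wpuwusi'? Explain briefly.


Letter 'p' in 'wpuwusi': found at position(s) 2 = 1 occurrence(s).

1


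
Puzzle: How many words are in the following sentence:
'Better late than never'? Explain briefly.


Split into words: Better | late | than | never = 4 words.

4


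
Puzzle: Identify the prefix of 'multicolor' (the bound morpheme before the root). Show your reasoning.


The word 'multicolor' = 'multi' (prefix) + 'color' (root). The prefix is 'multi'.

multi


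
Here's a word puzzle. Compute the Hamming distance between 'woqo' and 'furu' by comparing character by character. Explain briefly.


Alignment:
Position 1: 'w' vs 'f' = DIFFER
Position 2: 'o' vs 'u' = DIFFER
Position 3: 'q' vs 'r' = DIFFER
Position 4: 'o' vs 'u' = DIFFER
Total differences: 4

4


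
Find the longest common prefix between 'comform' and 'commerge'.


Compare from the start: 3 characters match: 'com'. Mismatch at position 4: 'f' vs 'm'.

com


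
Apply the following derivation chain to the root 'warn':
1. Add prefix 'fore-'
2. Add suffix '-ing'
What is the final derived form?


Step 1: Add prefix 'fore-' to 'warn' = 'forewarn'
Step 2: Add suffix '-ing' to 'forewarn' = 'forewarning'

forewarning
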